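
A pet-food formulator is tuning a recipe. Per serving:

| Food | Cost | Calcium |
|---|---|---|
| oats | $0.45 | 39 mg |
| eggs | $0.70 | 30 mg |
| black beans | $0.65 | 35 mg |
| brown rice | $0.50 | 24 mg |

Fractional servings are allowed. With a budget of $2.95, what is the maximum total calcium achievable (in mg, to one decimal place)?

Calcium per dollar: oats 86.67, black beans 53.85, brown rice 48, eggs 42.86.
With no serving limits, spend the whole cost allowance on oats: $2.95 / $0.45 × 39 mg = 255.7 mg.

255.7 mg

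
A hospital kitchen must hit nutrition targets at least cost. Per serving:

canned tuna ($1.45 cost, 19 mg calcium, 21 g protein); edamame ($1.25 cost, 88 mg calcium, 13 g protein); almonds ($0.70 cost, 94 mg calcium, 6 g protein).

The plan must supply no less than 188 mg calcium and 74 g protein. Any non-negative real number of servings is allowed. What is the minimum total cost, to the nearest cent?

$5.50

Compare the cost at each extreme point of the feasible region.
canned tuna only: max(188/19, 74/21) = 9.895 servings → $14.35.
edamame only: max(188/88, 74/13) = 5.692 servings → $7.12.
almonds only: max(188/94, 74/6) = 12.33 servings → $8.63.
canned tuna + edamame with both tight: 2.541 servings and 1.588 servings → $5.67.
canned tuna + almonds with both tight: 3.133 servings and 1.367 servings → $5.50.
edamame + almonds: the both-tight solution has a negative serving — not a feasible corner.
So the least-cost plan costs $5.50.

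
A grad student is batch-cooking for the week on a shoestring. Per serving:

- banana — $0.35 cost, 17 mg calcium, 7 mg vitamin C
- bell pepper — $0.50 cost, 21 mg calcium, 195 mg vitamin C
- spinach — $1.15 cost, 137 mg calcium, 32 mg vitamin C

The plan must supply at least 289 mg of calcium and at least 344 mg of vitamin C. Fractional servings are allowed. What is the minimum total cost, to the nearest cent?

Two binding constraints pin down two serving amounts, so the optimal mix uses at most two foods. The candidates are each food alone (scaled to the tighter of calcium/vitamin C) and each pair with both constraints tight.
banana only: max(289/17, 344/7) = 49.14 servings → $17.20.
bell pepper only: max(289/21, 344/195) = 13.76 servings → $6.88.
spinach only: max(289/137, 344/32) = 10.75 servings → $12.36.
banana + bell pepper with both tight: 15.51 servings and 1.207 servings → $6.03.
banana + spinach: intersection lies outside the first quadrant.
bell pepper + spinach with both tight: 1.455 servings and 1.887 servings → $2.90.
Cheapest feasible corner: $2.90.

$2.90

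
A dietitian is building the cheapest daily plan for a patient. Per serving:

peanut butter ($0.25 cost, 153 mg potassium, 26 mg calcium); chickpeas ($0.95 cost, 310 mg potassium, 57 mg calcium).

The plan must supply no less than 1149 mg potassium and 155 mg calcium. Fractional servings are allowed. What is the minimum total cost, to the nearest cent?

$1.88

Two binding constraints pin down two serving amounts, so the optimal mix uses at most two foods. The candidates are each food alone (scaled to the tighter of potassium/calcium) and each pair with both constraints tight.
peanut butter only: max(1149/153, 155/26) = 7.51 servings → $1.88.
chickpeas only: max(1149/310, 155/57) = 3.706 servings → $3.52.
peanut butter + chickpeas: the both-tight solution has a negative serving — not a feasible corner.
The minimum over all feasible corners is $1.88.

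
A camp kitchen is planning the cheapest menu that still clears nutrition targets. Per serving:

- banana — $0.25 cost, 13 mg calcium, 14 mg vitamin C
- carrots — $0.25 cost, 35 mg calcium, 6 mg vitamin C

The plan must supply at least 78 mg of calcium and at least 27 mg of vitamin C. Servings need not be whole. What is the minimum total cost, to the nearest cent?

banana only: max(78/13, 27/14) = 6 servings → $1.50.
carrots only: max(78/35, 27/6) = 4.5 servings → $1.12.
banana + carrots with both tight: 1.158 servings and 1.799 servings → $0.74.
So the least-cost plan costs $0.74.

$0.74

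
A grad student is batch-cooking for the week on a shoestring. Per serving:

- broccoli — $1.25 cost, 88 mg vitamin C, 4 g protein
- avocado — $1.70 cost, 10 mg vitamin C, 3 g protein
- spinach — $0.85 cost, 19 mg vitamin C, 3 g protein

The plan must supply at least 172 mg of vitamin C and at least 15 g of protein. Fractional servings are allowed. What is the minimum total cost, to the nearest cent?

$4.39

For a min-cost LP with two ≥-constraints, a basic feasible solution has at most two positive variables.
broccoli only: max(172/88, 15/4) = 3.75 servings → $4.69.
avocado only: max(172/10, 15/3) = 17.2 servings → $29.24.
spinach only: max(172/19, 15/3) = 9.053 servings → $7.69.
broccoli + avocado with both tight: 1.634 servings and 2.821 servings → $6.84.
broccoli + spinach with both tight: 1.229 servings and 3.362 servings → $4.39.
avocado + spinach with both targets exact would need a negative amount; discard.
The minimum over all feasible corners is $4.39.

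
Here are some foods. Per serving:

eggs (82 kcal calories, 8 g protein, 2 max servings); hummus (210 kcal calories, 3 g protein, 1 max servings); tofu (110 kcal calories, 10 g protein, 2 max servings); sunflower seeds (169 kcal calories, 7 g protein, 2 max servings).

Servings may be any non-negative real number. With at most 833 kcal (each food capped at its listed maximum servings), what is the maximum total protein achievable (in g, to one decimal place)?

51.6 g

Protein per kcal: eggs 0.09756, tofu 0.09091, sunflower seeds 0.04142, hummus 0.01429.
Take 2 servings of eggs: uses 164 kcal, +16.0 g protein (running total 16.0 g).
Take 2 servings of tofu: uses 220 kcal, +20.0 g protein (running total 36.0 g).
Take 2 servings of sunflower seeds: uses 338 kcal, +14.0 g protein (running total 50.0 g).
Take 0.5286 servings of hummus: uses 111 kcal, +1.6 g protein (running total 51.6 g).
Filling greedily by protein-per-kcal is optimal for one linear limit, giving 51.6 g.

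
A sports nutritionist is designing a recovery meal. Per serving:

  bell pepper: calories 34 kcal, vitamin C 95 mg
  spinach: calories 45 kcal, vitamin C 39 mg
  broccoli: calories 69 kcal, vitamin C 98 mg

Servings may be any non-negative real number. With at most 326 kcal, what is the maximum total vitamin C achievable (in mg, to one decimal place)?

910.9 mg

Vitamin C per kcal: bell pepper 2.794, broccoli 1.42, spinach 0.8667.
With no serving limits, spend the whole calories allowance on bell pepper: 326 kcal / 34 kcal × 95 mg = 910.9 mg.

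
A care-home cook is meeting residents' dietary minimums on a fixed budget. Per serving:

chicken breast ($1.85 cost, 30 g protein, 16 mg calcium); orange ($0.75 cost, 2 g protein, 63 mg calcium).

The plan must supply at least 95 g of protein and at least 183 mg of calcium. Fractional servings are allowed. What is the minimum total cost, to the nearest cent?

$7.20

For a min-cost LP with two ≥-constraints, a basic feasible solution has at most two positive variables.
chicken breast only: max(95/30, 183/16) = 11.44 servings → $21.16.
orange only: max(95/2, 183/63) = 47.5 servings → $35.62.
chicken breast + orange with both tight: 3.024 servings and 2.137 servings → $7.20.
The minimum over all feasible corners is $7.20.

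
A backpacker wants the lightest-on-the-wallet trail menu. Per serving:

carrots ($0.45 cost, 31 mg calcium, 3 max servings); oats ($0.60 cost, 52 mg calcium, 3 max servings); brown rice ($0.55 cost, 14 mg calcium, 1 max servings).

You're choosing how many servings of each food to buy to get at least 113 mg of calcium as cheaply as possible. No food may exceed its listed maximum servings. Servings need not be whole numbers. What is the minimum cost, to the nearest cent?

Cost per mg of calcium: oats $0.0115, carrots $0.0145, brown rice $0.0393.
Take 2.173 servings of oats: +113.0 mg calcium for $1.30 (total $1.30, still need 0.0 mg).
Greedy by cheapest-per-mg is optimal for a single linear constraint, so the minimum cost is $1.30.

$1.30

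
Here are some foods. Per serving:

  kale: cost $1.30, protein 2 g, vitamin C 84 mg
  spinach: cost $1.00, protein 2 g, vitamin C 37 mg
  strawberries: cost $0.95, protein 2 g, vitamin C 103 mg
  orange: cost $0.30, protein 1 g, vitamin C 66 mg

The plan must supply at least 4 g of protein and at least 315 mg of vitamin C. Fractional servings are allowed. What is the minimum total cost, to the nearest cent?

For a min-cost LP with two ≥-constraints, a basic feasible solution has at most two positive variables.
kale only: max(4/2, 315/84) = 3.75 servings → $4.88.
spinach only: max(4/2, 315/37) = 8.514 servings → $8.51.
strawberries only: max(4/2, 315/103) = 3.058 servings → $2.91.
orange only: max(4/1, 315/66) = 4.773 servings → $1.43.
kale + spinach: intersection lies outside the first quadrant.
kale + strawberries: intersection lies outside the first quadrant.
kale + orange with both targets exact would need a negative amount; discard.
spinach + strawberries: the both-tight solution has a negative serving — not a feasible corner.
spinach + orange: the both-tight solution has a negative serving — not a feasible corner.
strawberries + orange with both targets exact would need a negative amount; discard.
Cheapest feasible corner: $1.43.

$1.43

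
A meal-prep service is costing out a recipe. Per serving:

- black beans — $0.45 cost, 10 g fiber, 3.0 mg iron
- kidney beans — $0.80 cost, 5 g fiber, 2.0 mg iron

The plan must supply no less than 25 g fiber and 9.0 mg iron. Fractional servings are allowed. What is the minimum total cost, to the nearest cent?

This is a tiny linear program; its minimum lies at a vertex of the feasible set. List the vertices and price them.
black beans only: max(25/10, 9.0/3.0) = 3 servings → $1.35.
kidney beans only: max(25/5, 9.0/2.0) = 5 servings → $4.00.
black beans + kidney beans with both tight: 1 serving and 3 servings → $2.85.
So the least-cost plan costs $1.35.

$1.35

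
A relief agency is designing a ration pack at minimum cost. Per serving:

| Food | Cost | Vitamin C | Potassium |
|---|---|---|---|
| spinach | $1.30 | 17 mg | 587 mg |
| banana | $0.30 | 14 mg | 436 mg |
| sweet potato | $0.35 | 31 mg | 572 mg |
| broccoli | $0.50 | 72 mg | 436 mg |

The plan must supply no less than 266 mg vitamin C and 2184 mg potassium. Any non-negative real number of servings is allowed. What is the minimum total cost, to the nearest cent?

$2.05

This is a tiny linear program; its minimum lies at a vertex of the feasible set. List the vertices and price them.
spinach only: max(266/17, 2184/587) = 15.65 servings → $20.34.
banana only: max(266/14, 2184/436) = 19 servings → $5.70.
sweet potato only: max(266/31, 2184/572) = 8.581 servings → $3.00.
broccoli only: max(266/72, 2184/436) = 5.009 servings → $2.50.
spinach + banana: intersection lies outside the first quadrant.
spinach + sweet potato: the both-tight solution has a negative serving — not a feasible corner.
spinach + broccoli with both tight: 1.184 servings and 3.415 servings → $3.25.
banana + sweet potato with both targets exact would need a negative amount; discard.
banana + broccoli with both tight: 1.632 servings and 3.377 servings → $2.18.
sweet potato + broccoli with both tight: 1.492 servings and 3.052 servings → $2.05.
So the least-cost plan costs $2.05.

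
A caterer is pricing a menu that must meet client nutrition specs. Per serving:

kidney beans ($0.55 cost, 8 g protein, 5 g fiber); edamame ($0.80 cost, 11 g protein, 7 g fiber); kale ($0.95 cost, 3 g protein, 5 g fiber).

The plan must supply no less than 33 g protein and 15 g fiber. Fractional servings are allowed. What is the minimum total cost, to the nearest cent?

$2.27

kidney beans only: max(33/8, 15/5) = 4.125 servings → $2.27.
edamame only: max(33/11, 15/7) = 3 servings → $2.40.
kale only: max(33/3, 15/5) = 11 servings → $10.45.
kidney beans + edamame: intersection lies outside the first quadrant.
kidney beans + kale with both targets exact would need a negative amount; discard.
edamame + kale: intersection lies outside the first quadrant.
So the least-cost plan costs $2.27.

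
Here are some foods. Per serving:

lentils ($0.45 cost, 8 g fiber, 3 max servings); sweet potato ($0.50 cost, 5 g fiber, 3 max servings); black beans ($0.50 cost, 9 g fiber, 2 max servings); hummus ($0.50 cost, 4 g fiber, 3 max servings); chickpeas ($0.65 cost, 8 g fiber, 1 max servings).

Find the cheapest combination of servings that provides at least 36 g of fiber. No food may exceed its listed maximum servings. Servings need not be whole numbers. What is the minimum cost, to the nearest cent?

Cost per g of fiber: black beans $0.0556, lentils $0.0563, chickpeas $0.0813, sweet potato $0.1000, hummus $0.1250.
Take 2 servings of black beans: +18.0 g fiber for $1.00 (total $1.00, still need 18.0 g).
Take 2.25 servings of lentils: +18.0 g fiber for $1.01 (total $2.01, still need 0.0 g).
Greedy by cheapest-per-g is optimal for a single linear constraint, so the minimum cost is $2.01.

$2.01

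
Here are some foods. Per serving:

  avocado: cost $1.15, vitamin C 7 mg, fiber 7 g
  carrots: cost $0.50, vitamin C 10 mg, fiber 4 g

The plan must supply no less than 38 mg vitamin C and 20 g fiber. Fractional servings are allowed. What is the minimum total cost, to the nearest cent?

Two binding constraints pin down two serving amounts, so the optimal mix uses at most two foods. The candidates are each food alone (scaled to the tighter of vitamin C/fiber) and each pair with both constraints tight.
avocado only: max(38/7, 20/7) = 5.429 servings → $6.24.
carrots only: max(38/10, 20/4) = 5 servings → $2.50.
avocado + carrots with both tight: 1.143 servings and 3 servings → $2.81.
The minimum over all feasible corners is $2.50.

$2.50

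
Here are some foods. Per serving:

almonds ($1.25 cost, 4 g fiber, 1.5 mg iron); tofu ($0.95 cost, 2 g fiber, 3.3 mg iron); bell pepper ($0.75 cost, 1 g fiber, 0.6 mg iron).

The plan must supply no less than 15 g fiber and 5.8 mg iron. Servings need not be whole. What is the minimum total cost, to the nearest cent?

$4.71

An LP optimum is at a vertex; with two nutrient constraints at most two foods are used. Check each candidate.
almonds only: max(15/4, 5.8/1.5) = 3.867 servings → $4.83.
tofu only: max(15/2, 5.8/3.3) = 7.5 servings → $7.12.
bell pepper only: max(15/1, 5.8/0.6) = 15 servings → $11.25.
almonds + tofu with both tight: 3.716 servings and 0.06863 servings → $4.71.
almonds + bell pepper with both tight: 3.556 servings and 0.7778 servings → $5.03.
tofu + bell pepper with both targets exact would need a negative amount; discard.
Cheapest feasible corner: $4.71.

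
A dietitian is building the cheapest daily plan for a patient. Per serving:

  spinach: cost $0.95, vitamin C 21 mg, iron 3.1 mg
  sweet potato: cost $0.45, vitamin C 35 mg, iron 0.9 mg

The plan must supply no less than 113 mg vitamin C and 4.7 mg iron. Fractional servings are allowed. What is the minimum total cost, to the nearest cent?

With two linear requirements the optimum uses one or two foods; enumerate the corners.
spinach only: max(113/21, 4.7/3.1) = 5.381 servings → $5.11.
sweet potato only: max(113/35, 4.7/0.9) = 5.222 servings → $2.35.
spinach + sweet potato with both tight: 0.7009 servings and 2.808 servings → $1.93.
So the least-cost plan costs $1.93.

$1.93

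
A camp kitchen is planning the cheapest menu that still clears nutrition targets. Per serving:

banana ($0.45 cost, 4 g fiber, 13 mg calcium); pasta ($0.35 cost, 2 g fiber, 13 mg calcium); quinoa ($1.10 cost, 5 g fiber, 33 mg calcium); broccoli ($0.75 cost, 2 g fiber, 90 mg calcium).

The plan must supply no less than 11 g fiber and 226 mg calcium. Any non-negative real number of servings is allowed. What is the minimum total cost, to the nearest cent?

Check every corner: each single food scaled to meet both minima, and each pair solved so both constraints bind.
banana only: max(11/4, 226/13) = 17.38 servings → $7.82.
pasta only: max(11/2, 226/13) = 17.38 servings → $6.08.
quinoa only: max(11/5, 226/33) = 6.848 servings → $7.53.
broccoli only: max(11/2, 226/90) = 5.5 servings → $4.12.
banana + pasta with both targets exact would need a negative amount; discard.
banana + quinoa: intersection lies outside the first quadrant.
banana + broccoli with both tight: 1.611 servings and 2.278 servings → $2.43.
pasta + quinoa: intersection lies outside the first quadrant.
pasta + broccoli with both tight: 3.494 servings and 2.006 servings → $2.73.
quinoa + broccoli with both tight: 1.401 servings and 1.997 servings → $3.04.
Cheapest feasible corner: $2.43.

$2.43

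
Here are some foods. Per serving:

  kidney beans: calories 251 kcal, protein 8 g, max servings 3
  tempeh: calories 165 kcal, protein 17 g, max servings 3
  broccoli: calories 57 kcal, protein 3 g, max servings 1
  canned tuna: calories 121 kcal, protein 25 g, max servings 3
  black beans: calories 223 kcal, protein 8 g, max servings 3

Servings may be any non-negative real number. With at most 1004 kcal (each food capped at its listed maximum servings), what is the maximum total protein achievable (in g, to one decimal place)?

Protein per kcal: canned tuna 0.2066, tempeh 0.103, broccoli 0.05263, black beans 0.03587, kidney beans 0.03187.
Take 3 servings of canned tuna: uses 363 kcal, +75.0 g protein (running total 75.0 g).
Take 3 servings of tempeh: uses 495 kcal, +51.0 g protein (running total 126.0 g).
Take 1 serving of broccoli: uses 57 kcal, +3.0 g protein (running total 129.0 g).
Take 0.3991 servings of black beans: uses 89 kcal, +3.2 g protein (running total 132.2 g).
Greedy by best ratio exhausts the calories allowance optimally: 132.2 g.

132.2 g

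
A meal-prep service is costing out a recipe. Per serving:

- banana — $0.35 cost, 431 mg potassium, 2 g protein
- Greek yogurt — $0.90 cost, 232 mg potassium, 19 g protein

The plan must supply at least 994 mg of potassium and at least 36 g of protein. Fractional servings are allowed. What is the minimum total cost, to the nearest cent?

$2.05

A basic optimal solution has at most two foods positive. Try each food alone and each pair with both targets met exactly.
banana only: max(994/431, 36/2) = 18 servings → $6.30.
Greek yogurt only: max(994/232, 36/19) = 4.284 servings → $3.86.
banana + Greek yogurt with both tight: 1.364 servings and 1.751 servings → $2.05.
The minimum over all feasible corners is $2.05.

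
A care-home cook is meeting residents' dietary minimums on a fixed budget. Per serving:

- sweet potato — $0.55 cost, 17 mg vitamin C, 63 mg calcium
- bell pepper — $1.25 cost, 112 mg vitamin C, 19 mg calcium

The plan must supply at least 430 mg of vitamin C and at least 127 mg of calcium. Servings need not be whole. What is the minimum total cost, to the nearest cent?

$5.12

Two binding constraints pin down two serving amounts, so the optimal mix uses at most two foods. The candidates are each food alone (scaled to the tighter of vitamin C/calcium) and each pair with both constraints tight.
sweet potato only: max(430/17, 127/63) = 25.29 servings → $13.91.
bell pepper only: max(430/112, 127/19) = 6.684 servings → $8.36.
sweet potato + bell pepper with both tight: 0.8992 servings and 3.703 servings → $5.12.
The minimum over all feasible corners is $5.12.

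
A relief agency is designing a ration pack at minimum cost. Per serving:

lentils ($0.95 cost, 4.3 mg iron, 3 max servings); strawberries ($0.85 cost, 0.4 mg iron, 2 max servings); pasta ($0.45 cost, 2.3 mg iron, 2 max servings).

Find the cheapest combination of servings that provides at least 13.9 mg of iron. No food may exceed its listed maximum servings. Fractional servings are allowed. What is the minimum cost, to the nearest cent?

$2.95

Cost per mg of iron: pasta $0.1957, lentils $0.2209, strawberries $2.1250.
Take 2 servings of pasta: +4.6 mg iron for $0.90 (total $0.90, still need 9.3 mg).
Take 2.163 servings of lentils: +9.3 mg iron for $2.05 (total $2.95, still need 0.0 mg).
Filling from the cheapest source first is optimal under one linear minimum: $2.95.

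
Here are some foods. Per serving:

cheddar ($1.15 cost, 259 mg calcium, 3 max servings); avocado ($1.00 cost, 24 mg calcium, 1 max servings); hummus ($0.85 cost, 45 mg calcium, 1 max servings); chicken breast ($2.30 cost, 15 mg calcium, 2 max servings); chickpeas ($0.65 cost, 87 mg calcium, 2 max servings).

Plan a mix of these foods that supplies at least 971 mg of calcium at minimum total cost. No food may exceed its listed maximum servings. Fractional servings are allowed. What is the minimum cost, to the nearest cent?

Cost per mg of calcium: cheddar $0.0044, chickpeas $0.0075, hummus $0.0189, avocado $0.0417, chicken breast $0.1533.
Take 3 servings of cheddar: +777.0 mg calcium for $3.45 (total $3.45, still need 194.0 mg).
Take 2 servings of chickpeas: +174.0 mg calcium for $1.30 (total $4.75, still need 20.0 mg).
Take 0.4444 servings of hummus: +20.0 mg calcium for $0.38 (total $5.13, still need 0.0 mg).
Greedy by cheapest-per-mg is optimal for a single linear constraint, so the minimum cost is $5.13.

$5.13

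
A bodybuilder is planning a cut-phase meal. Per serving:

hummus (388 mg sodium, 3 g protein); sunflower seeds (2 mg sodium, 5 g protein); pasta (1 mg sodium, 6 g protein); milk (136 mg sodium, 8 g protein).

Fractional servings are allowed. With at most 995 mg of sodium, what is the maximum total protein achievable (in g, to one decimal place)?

5970.0 g

Protein per mg sodium: pasta 6, sunflower seeds 2.5, milk 0.05882, hummus 0.007732.
With no serving limits, spend the whole sodium allowance on pasta: 995 mg / 1 mg × 6 g = 5970.0 g.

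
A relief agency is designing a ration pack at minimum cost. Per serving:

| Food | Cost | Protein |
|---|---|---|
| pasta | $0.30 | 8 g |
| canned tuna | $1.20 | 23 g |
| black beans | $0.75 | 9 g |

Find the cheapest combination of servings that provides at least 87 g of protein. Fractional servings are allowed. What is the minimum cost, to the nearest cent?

$3.26

Cost per g of protein: pasta $0.0375, canned tuna $0.0522, black beans $0.0833.
With no serving limits, use only pasta: 87 g / 8 g = 10.88 servings × $0.30 = $3.26.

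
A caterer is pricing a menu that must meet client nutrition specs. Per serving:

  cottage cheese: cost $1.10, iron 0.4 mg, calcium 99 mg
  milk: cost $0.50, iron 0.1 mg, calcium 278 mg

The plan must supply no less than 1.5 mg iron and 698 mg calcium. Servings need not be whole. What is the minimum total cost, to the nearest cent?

$4.42

The cheapest plan sits at a corner of the feasible region — with two constraints it uses at most two foods.
cottage cheese only: max(1.5/0.4, 698/99) = 7.051 servings → $7.76.
milk only: max(1.5/0.1, 698/278) = 15 servings → $7.50.
cottage cheese + milk with both tight: 3.427 servings and 1.29 servings → $4.42.
The minimum over all feasible corners is $4.42.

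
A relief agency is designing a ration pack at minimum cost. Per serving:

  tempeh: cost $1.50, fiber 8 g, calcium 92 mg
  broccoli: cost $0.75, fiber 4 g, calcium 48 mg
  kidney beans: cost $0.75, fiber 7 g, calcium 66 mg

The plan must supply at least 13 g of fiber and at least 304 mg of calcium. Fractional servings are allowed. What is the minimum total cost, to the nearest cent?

$3.45

tempeh only: max(13/8, 304/92) = 3.304 servings → $4.96.
broccoli only: max(13/4, 304/48) = 6.333 servings → $4.75.
kidney beans only: max(13/7, 304/66) = 4.606 servings → $3.45.
tempeh + broccoli with both targets exact would need a negative amount; discard.
tempeh + kidney beans: intersection lies outside the first quadrant.
broccoli + kidney beans: intersection lies outside the first quadrant.
So the least-cost plan costs $3.45.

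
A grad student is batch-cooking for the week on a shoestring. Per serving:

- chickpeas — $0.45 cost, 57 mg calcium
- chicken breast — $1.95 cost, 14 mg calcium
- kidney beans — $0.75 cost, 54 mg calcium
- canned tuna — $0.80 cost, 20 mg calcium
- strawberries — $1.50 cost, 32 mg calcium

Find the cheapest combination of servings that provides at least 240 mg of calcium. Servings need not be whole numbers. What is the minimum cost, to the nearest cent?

$1.89

Cost per mg of calcium: chickpeas $0.0079, kidney beans $0.0139, canned tuna $0.0400, strawberries $0.0469, chicken breast $0.1393.
With no serving limits, use only chickpeas: 240 mg / 57 mg = 4.211 servings × $0.45 = $1.89.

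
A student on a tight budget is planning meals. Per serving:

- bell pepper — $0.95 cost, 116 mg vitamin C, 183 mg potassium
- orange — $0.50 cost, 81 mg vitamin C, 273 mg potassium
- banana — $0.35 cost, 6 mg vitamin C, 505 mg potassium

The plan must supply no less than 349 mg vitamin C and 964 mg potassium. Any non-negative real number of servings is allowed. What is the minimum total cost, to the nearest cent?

$2.15

For a min-cost LP with two ≥-constraints, a basic feasible solution has at most two positive variables.
bell pepper only: max(349/116, 964/183) = 5.268 servings → $5.00.
orange only: max(349/81, 964/273) = 4.309 servings → $2.15.
banana only: max(349/6, 964/505) = 58.17 servings → $20.36.
bell pepper + orange with both tight: 1.021 servings and 2.847 servings → $2.39.
bell pepper + banana with both tight: 2.965 servings and 0.8343 servings → $3.11.
orange + banana: intersection lies outside the first quadrant.
Cheapest feasible corner: $2.15.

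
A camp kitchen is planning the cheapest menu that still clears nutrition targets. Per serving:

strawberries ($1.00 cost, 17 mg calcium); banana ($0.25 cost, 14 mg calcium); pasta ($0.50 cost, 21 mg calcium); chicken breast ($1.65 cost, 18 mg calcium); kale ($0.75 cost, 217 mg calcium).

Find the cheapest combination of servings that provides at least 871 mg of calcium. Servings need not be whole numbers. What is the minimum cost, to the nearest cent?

Cost per mg of calcium: kale $0.0035, banana $0.0179, pasta $0.0238, strawberries $0.0588, chicken breast $0.0917.
With no serving limits, use only kale: 871 mg / 217 mg = 4.014 servings × $0.75 = $3.01.

$3.01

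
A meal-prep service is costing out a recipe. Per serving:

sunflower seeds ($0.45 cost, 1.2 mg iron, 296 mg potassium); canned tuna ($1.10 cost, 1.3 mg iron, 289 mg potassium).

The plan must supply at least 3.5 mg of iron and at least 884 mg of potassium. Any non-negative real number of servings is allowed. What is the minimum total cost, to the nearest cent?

$1.34

The cheapest plan sits at a corner of the feasible region — with two constraints it uses at most two foods.
sunflower seeds only: max(3.5/1.2, 884/296) = 2.986 servings → $1.34.
canned tuna only: max(3.5/1.3, 884/289) = 3.059 servings → $3.36.
sunflower seeds + canned tuna: the both-tight solution has a negative serving — not a feasible corner.
The minimum over all feasible corners is $1.34.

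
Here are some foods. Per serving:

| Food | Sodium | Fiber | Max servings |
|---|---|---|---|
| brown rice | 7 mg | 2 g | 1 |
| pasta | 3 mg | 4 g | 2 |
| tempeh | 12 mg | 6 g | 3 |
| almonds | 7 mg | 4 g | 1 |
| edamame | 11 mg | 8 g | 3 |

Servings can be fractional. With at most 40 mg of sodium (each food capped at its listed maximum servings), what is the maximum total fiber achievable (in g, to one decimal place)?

32.6 g

Fiber per mg sodium: pasta 1.333, edamame 0.7273, almonds 0.5714, tempeh 0.5, brown rice 0.2857.
Take 2 servings of pasta: uses 6 mg sodium, +8.0 g fiber (running total 8.0 g).
Take 3 servings of edamame: uses 33 mg sodium, +24.0 g fiber (running total 32.0 g).
Take 0.1429 servings of almonds: uses 1 mg sodium, +0.6 g fiber (running total 32.6 g).
Filling greedily by fiber-per-mg sodium is optimal for one linear limit, giving 32.6 g.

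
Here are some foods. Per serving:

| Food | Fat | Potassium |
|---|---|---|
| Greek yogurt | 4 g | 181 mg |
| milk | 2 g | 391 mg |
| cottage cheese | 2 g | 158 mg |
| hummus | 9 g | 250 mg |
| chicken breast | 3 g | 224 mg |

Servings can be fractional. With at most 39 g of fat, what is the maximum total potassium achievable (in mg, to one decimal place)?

Potassium per g fat: milk 195.5, cottage cheese 79, chicken breast 74.67, Greek yogurt 45.25, hummus 27.78.
With no serving limits, spend the whole fat allowance on milk: 39 g / 2 g × 391 mg = 7624.5 mg.

7624.5 mg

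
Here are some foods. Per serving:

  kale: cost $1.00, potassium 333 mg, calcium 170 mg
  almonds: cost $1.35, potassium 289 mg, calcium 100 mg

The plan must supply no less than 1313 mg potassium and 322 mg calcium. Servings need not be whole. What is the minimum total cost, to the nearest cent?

$3.94

A basic optimal solution has at most two foods positive. Try each food alone and each pair with both targets met exactly.
kale only: max(1313/333, 322/170) = 3.943 servings → $3.94.
almonds only: max(1313/289, 322/100) = 4.543 servings → $6.13.
kale + almonds: the both-tight solution has a negative serving — not a feasible corner.
Cheapest feasible corner: $3.94.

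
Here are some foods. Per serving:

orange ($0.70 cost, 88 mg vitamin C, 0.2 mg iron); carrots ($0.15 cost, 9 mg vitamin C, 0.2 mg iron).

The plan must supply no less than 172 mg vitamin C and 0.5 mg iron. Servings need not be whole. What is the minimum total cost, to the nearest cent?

Minimising a linear cost over {vitamin C ≥ 172, iron ≥ 0.5, servings ≥ 0} — the optimum is at a vertex, using one or two foods.
orange only: max(172/88, 0.5/0.2) = 2.5 servings → $1.75.
carrots only: max(172/9, 0.5/0.2) = 19.11 servings → $2.87.
orange + carrots with both tight: 1.892 servings and 0.6076 servings → $1.42.
So the least-cost plan costs $1.42.

$1.42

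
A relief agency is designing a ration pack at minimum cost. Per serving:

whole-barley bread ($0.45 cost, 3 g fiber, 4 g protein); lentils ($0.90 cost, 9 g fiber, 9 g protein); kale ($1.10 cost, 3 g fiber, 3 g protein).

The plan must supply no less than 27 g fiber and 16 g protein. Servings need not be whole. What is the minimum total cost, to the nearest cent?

For a min-cost LP with two ≥-constraints, a basic feasible solution has at most two positive variables.
whole-barley bread only: max(27/3, 16/4) = 9 servings → $4.05.
lentils only: max(27/9, 16/9) = 3 servings → $2.70.
kale only: max(27/3, 16/3) = 9 servings → $9.90.
whole-barley bread + lentils with both targets exact would need a negative amount; discard.
whole-barley bread + kale: intersection lies outside the first quadrant.
lentils + kale (both tight): parallel constraints — no distinct corner.
The minimum over all feasible corners is $2.70.

$2.70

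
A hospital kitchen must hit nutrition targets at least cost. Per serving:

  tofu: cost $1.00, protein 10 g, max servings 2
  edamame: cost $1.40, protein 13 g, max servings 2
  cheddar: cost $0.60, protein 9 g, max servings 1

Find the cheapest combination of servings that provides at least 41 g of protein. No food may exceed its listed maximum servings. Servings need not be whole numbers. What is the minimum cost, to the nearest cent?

Cost per g of protein: cheddar $0.0667, tofu $0.1000, edamame $0.1077.
Take 1 serving of cheddar: +9.0 g protein for $0.60 (total $0.60, still need 32.0 g).
Take 2 servings of tofu: +20.0 g protein for $2.00 (total $2.60, still need 12.0 g).
Take 0.9231 servings of edamame: +12.0 g protein for $1.29 (total $3.89, still need 0.0 g).
Greedy by cheapest-per-g is optimal for a single linear constraint, so the minimum cost is $3.89.

$3.89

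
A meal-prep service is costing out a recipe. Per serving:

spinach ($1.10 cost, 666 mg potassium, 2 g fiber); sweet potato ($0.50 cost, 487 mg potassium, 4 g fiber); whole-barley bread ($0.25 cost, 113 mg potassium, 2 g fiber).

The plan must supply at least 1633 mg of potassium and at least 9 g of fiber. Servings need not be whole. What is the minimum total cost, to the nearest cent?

$1.68

With two linear requirements the optimum uses one or two foods; enumerate the corners.
spinach only: max(1633/666, 9/2) = 4.5 servings → $4.95.
sweet potato only: max(1633/487, 9/4) = 3.353 servings → $1.68.
whole-barley bread only: max(1633/113, 9/2) = 14.45 servings → $3.61.
spinach + sweet potato with both tight: 1.272 servings and 1.614 servings → $2.21.
spinach + whole-barley bread with both tight: 2.033 servings and 2.467 servings → $2.85.
sweet potato + whole-barley bread: intersection lies outside the first quadrant.
Cheapest feasible corner: $1.68.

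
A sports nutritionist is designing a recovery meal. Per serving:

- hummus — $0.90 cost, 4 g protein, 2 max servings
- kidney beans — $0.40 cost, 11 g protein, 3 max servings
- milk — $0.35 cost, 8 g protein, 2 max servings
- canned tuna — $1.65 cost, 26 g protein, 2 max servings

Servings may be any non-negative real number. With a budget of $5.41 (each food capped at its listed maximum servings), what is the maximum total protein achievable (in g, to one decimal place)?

Protein per dollar: kidney beans 27.5, milk 22.86, canned tuna 15.76, hummus 4.444.
Take 3 servings of kidney beans: spends $1.20, +33.0 g protein (running total 33.0 g).
Take 2 servings of milk: spends $0.70, +16.0 g protein (running total 49.0 g).
Take 2 servings of canned tuna: spends $3.30, +52.0 g protein (running total 101.0 g).
Take 0.2333 servings of hummus: spends $0.21, +0.9 g protein (running total 101.9 g).
Greedy by best ratio exhausts the cost allowance optimally: 101.9 g.

101.9 g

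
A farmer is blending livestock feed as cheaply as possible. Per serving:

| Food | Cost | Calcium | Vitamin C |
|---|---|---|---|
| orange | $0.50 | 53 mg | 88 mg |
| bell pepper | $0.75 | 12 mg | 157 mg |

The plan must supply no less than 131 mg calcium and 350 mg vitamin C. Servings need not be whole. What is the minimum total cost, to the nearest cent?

$1.85

This is a tiny linear program; its minimum lies at a vertex of the feasible set. List the vertices and price them.
orange only: max(131/53, 350/88) = 3.977 servings → $1.99.
bell pepper only: max(131/12, 350/157) = 10.92 servings → $8.19.
orange + bell pepper with both tight: 2.253 servings and 0.9666 servings → $1.85.
Cheapest feasible corner: $1.85.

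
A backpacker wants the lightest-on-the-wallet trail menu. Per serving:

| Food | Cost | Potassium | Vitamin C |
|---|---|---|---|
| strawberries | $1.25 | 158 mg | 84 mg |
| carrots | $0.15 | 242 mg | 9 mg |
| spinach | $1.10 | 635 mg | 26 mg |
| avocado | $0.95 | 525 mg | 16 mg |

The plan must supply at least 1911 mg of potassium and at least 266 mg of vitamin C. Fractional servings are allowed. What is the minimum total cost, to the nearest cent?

For a min-cost LP with two ≥-constraints, a basic feasible solution has at most two positive variables.
strawberries only: max(1911/158, 266/84) = 12.09 servings → $15.12.
carrots only: max(1911/242, 266/9) = 29.56 servings → $4.43.
spinach only: max(1911/635, 266/26) = 10.23 servings → $11.25.
avocado only: max(1911/525, 266/16) = 16.62 servings → $15.79.
strawberries + carrots with both tight: 2.495 servings and 6.268 servings → $4.06.
strawberries + spinach with both tight: 2.422 servings and 2.407 servings → $5.67.
strawberries + avocado with both tight: 2.624 servings and 2.85 servings → $5.99.
carrots + spinach with both targets exact would need a negative amount; discard.
carrots + avocado: intersection lies outside the first quadrant.
spinach + avocado: the both-tight solution has a negative serving — not a feasible corner.
Cheapest feasible corner: $4.06.

$4.06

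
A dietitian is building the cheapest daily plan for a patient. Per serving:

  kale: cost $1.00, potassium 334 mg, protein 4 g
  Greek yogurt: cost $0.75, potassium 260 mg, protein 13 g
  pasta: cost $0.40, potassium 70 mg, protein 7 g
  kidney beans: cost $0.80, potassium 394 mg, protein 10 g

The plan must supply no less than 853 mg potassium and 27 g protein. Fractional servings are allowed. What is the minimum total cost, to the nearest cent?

kale only: max(853/334, 27/4) = 6.75 servings → $6.75.
Greek yogurt only: max(853/260, 27/13) = 3.281 servings → $2.46.
pasta only: max(853/70, 27/7) = 12.19 servings → $4.87.
kidney beans only: max(853/394, 27/10) = 2.7 servings → $2.16.
kale + Greek yogurt with both tight: 1.232 servings and 1.698 servings → $2.51.
kale + pasta with both tight: 1.983 servings and 2.724 servings → $3.07.
kale + kidney beans with both targets exact would need a negative amount; discard.
Greek yogurt + pasta with both targets exact would need a negative amount; discard.
Greek yogurt + kidney beans with both tight: 0.8358 servings and 1.613 servings → $1.92.
pasta + kidney beans with both tight: 1.024 servings and 1.983 servings → $2.00.
The minimum over all feasible corners is $1.92.

$1.92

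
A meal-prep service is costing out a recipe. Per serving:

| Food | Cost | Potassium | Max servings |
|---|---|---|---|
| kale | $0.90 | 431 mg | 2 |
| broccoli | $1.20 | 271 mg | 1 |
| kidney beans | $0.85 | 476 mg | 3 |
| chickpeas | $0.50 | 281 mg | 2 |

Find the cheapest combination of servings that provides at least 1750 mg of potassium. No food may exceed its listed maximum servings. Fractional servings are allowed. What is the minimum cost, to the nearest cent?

$3.12

Cost per mg of potassium: chickpeas $0.0018, kidney beans $0.0018, kale $0.0021, broccoli $0.0044.
Take 2 servings of chickpeas: +562.0 mg potassium for $1.00 (total $1.00, still need 1188.0 mg).
Take 2.496 servings of kidney beans: +1188.0 mg potassium for $2.12 (total $3.12, still need 0.0 mg).
Greedy by cheapest-per-mg is optimal for a single linear constraint, so the minimum cost is $3.12.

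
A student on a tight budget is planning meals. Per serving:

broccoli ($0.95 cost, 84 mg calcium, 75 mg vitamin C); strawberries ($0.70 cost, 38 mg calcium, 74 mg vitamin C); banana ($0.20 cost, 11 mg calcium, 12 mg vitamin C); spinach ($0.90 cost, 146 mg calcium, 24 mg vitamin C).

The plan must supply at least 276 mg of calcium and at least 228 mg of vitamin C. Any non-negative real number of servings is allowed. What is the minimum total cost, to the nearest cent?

$2.96

This is a tiny linear program; its minimum lies at a vertex of the feasible set. List the vertices and price them.
broccoli only: max(276/84, 228/75) = 3.286 servings → $3.12.
strawberries only: max(276/38, 228/74) = 7.263 servings → $5.08.
banana only: max(276/11, 228/12) = 25.09 servings → $5.02.
spinach only: max(276/146, 228/24) = 9.5 servings → $8.55.
broccoli + strawberries with both targets exact would need a negative amount; discard.
broccoli + banana: intersection lies outside the first quadrant.
broccoli + spinach with both tight: 2.985 servings and 0.1733 servings → $2.99.
strawberries + banana: intersection lies outside the first quadrant.
strawberries + spinach with both tight: 2.696 servings and 1.189 servings → $2.96.
banana + spinach with both tight: 17.92 servings and 0.5403 servings → $4.07.
Cheapest feasible corner: $2.96.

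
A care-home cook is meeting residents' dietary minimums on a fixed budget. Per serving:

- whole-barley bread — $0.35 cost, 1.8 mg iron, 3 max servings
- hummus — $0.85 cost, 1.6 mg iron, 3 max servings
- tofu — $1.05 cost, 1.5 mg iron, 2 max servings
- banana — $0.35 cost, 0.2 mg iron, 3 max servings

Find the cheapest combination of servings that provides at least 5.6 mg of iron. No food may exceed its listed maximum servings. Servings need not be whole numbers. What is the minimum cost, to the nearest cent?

Cost per mg of iron: whole-barley bread $0.1944, hummus $0.5312, tofu $0.7000, banana $1.7500.
Take 3 servings of whole-barley bread: +5.4 mg iron for $1.05 (total $1.05, still need 0.2 mg).
Take 0.125 servings of hummus: +0.2 mg iron for $0.11 (total $1.16, still need 0.0 mg).
Filling from the cheapest source first is optimal under one linear minimum: $1.16.

$1.16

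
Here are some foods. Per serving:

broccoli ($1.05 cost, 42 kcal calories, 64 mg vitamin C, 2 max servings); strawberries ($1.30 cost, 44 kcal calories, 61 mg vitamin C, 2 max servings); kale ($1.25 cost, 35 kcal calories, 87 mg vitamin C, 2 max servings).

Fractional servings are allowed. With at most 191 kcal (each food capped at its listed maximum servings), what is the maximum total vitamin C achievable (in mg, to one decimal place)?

Vitamin C per kcal: kale 2.486, broccoli 1.524, strawberries 1.386.
Take 2 servings of kale: uses 70 kcal, +174.0 mg vitamin C (running total 174.0 mg).
Take 2 servings of broccoli: uses 84 kcal, +128.0 mg vitamin C (running total 302.0 mg).
Take 0.8409 servings of strawberries: uses 37 kcal, +51.3 mg vitamin C (running total 353.3 mg).
Greedy by best ratio exhausts the calories allowance optimally: 353.3 mg.

353.3 mg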